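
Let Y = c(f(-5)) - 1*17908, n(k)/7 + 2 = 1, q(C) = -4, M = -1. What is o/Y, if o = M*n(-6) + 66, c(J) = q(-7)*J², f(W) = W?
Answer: -73/18008 ≈ -0.0040538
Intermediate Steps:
n(k) = -7 (n(k) = -14 + 7*1 = -14 + 7 = -7)
c(J) = -4*J²
Y = -18008 (Y = -4*(-5)² - 1*17908 = -4*25 - 17908 = -100 - 17908 = -18008)
o = 73 (o = -1*(-7) + 66 = 7 + 66 = 73)
o/Y = 73/(-18008) = 73*(-1/18008) = -73/18008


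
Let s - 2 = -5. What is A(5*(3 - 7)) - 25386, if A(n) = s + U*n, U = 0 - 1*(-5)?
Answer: -25489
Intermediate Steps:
s = -3 (s = 2 - 5 = -3)
U = 5 (U = 0 + 5 = 5)
A(n) = -3 + 5*n
A(5*(3 - 7)) - 25386 = (-3 + 5*(5*(3 - 7))) - 25386 = (-3 + 5*(5*(-4))) - 25386 = (-3 + 5*(-20)) - 25386 = (-3 - 100) - 25386 = -103 - 25386 = -25489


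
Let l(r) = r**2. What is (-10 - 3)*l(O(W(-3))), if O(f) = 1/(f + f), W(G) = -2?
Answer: -13/16 ≈ -0.81250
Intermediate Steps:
O(f) = 1/(2*f)
(-10 - 3)*l(O(W(-3))) = (-10 - 3)*((1/2)/(-2))**2 = -13*((1/2)*(-1/2))**2 = -13*(-1/4)**2 = -13*1/16 = -13/16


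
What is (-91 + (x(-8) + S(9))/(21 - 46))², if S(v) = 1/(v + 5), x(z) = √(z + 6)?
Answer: 1014485809/122500 + 31851*I*√2/4375 ≈ 8281.5 + 10.296*I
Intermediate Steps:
x(z) = √(6 + z)
S(v) = 1/(5 + v)
(-91 + (x(-8) + S(9))/(21 - 46))² = (-91 + (√(6 - 8) + 1/(5 + 9))/(21 - 46))² = (-91 + (√(-2) + 1/14)/(-25))² = (-91 + (I*√2 + 1/14)*(-1/25))² = (-91 + (1/14 + I*√2)*(-1/25))² = (-91 + (-1/350 - I*√2/25))² = (-31851/350 - I*√2/25)²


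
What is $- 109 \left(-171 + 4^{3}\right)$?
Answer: $11663$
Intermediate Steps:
$- 109 \left(-171 + 4^{3}\right) = - 109 \left(-171 + 64\right) = \left(-109\right) \left(-107\right) = 11663$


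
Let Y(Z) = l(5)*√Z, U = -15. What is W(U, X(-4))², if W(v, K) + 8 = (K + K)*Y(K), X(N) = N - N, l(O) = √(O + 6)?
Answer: 64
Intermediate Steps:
l(O) = √(6 + O)
X(N) = 0
Y(Z) = √11*√Z (Y(Z) = √(6 + 5)*√Z = √11*√Z)
W(v, K) = -8 + 2*√11*K^(3/2) (W(v, K) = -8 + (K + K)*(√11*√K) = -8 + (2*K)*(√11*√K) = -8 + 2*√11*K^(3/2))
W(U, X(-4))² = (-8 + 2*√11*0^(3/2))² = (-8 + 2*√11*0)² = (-8 + 0)² = (-8)² = 64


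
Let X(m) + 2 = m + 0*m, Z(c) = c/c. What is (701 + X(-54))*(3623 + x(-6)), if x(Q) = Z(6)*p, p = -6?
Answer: 2332965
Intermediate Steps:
Z(c) = 1
x(Q) = -6 (x(Q) = 1*(-6) = -6)
X(m) = -2 + m (X(m) = -2 + (m + 0*m) = -2 + (m + 0) = -2 + m)
(701 + X(-54))*(3623 + x(-6)) = (701 + (-2 - 54))*(3623 - 6) = (701 - 56)*3617 = 645*3617 = 2332965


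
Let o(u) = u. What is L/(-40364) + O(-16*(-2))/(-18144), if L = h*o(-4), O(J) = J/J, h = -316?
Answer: -5743595/183091104 ≈ -0.031370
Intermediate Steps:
O(J) = 1
L = 1264 (L = -316*(-4) = 1264)
L/(-40364) + O(-16*(-2))/(-18144) = 1264/(-40364) + 1/(-18144) = 1264*(-1/40364) + 1*(-1/18144) = -316/10091 - 1/18144 = -5743595/183091104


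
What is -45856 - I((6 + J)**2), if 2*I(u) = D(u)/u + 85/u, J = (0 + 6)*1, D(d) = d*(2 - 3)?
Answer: -13206469/288 ≈ -45856.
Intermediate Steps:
D(d) = -d (D(d) = d*(-1) = -d)
J = 6 (J = 6*1 = 6)
I(u) = -1/2 + 85/(2*u) (I(u) = ((-u)/u + 85/u)/2 = (-1 + 85/u)/2 = -1/2 + 85/(2*u))
-45856 - I((6 + J)**2) = -45856 - (85 - (6 + 6)**2)/(2*((6 + 6)**2)) = -45856 - (85 - 1*12**2)/(2*(12**2)) = -45856 - (85 - 1*144)/(2*144) = -45856 - (85 - 144)/(2*144) = -45856 - (-59)/(2*144) = -45856 - 1*(-59/288) = -45856 + 59/288 = -13206469/288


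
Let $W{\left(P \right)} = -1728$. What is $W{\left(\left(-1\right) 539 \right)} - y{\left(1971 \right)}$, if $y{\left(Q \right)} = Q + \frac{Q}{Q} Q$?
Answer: $-5670$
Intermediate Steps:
$y{\left(Q \right)} = 2 Q$ ($y{\left(Q \right)} = Q + 1 Q = Q + Q = 2 Q$)
$W{\left(\left(-1\right) 539 \right)} - y{\left(1971 \right)} = -1728 - 2 \cdot 1971 = -1728 - 3942 = -5670$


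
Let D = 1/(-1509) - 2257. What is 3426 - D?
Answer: 8575648/1509 ≈ 5683.0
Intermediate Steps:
D = -3405814/1509 (D = -1/1509 - 2257 = -3405814/1509 ≈ -2257.0)
3426 - D = 3426 - 1*(-3405814/1509) = 3426 + 3405814/1509 = 8575648/1509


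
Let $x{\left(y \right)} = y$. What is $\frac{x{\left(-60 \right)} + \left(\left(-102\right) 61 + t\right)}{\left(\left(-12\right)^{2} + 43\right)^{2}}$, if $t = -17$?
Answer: $- \frac{6299}{34969} \approx -0.18013$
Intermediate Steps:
$\frac{x{\left(-60 \right)} + \left(\left(-102\right) 61 + t\right)}{\left(\left(-12\right)^{2} + 43\right)^{2}} = \frac{-60 - 6239}{\left(\left(-12\right)^{2} + 43\right)^{2}} = \frac{-60 - 6239}{\left(144 + 43\right)^{2}} = \frac{-60 - 6239}{187^{2}} = - \frac{6299}{34969}$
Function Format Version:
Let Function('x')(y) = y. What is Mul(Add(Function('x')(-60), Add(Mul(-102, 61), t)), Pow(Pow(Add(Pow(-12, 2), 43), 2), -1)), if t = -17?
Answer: Rational(-6299, 34969) ≈ -0.18013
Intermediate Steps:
Mul(Add(Function('x')(-60), Add(Mul(-102, 61), t)), Pow(Pow(Add(Pow(-12, 2), 43), 2), -1)) = Mul(Add(-60, Add(Mul(-102, 61), -17)), Pow(Pow(Add(Pow(-12, 2), 43), 2), -1)) = Mul(Add(-60, Add(-6222, -17)), Pow(Pow(Add(144, 43), 2), -1)) = Mul(Add(-60, -6239), Pow(Pow(187, 2), -1)) = Mul(-6299, Pow(34969, -1)) = Mul(-6299, Rational(1, 34969)) = Rational(-6299, 34969)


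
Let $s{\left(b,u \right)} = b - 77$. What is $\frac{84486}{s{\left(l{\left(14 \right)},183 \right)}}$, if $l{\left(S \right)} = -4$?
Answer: $- \frac{28162}{27} \approx -1043.0$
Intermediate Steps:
$s{\left(b,u \right)} = -77 + b$
$\frac{84486}{s{\left(l{\left(14 \right)},183 \right)}} = \frac{84486}{-77 - 4} = \frac{84486}{-81} = 84486 \left(- \frac{1}{81}\right) = - \frac{28162}{27}$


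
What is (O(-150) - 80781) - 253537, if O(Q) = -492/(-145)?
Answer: -48475618/145 ≈ -3.3431e+5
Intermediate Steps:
O(Q) = 492/145 (O(Q) = -492*(-1/145) = 492/145)
(O(-150) - 80781) - 253537 = (492/145 - 80781) - 253537 = -11712753/145 - 253537 = -48475618/145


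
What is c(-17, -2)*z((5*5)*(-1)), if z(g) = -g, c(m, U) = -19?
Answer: -475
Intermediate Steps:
c(-17, -2)*z((5*5)*(-1)) = -(-19)*(5*5)*(-1) = -(-19)*25*(-1) = -(-19)*(-25) = -19*25 = -475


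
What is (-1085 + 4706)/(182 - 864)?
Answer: -3621/682 ≈ -5.3094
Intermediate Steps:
(-1085 + 4706)/(182 - 864) = 3621/(-682) = 3621*(-1/682) = -3621/682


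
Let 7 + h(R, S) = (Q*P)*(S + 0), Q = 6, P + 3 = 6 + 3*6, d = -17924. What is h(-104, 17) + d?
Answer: -15789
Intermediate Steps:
P = 21 (P = -3 + (6 + 3*6) = -3 + (6 + 18) = -3 + 24 = 21)
h(R, S) = -7 + 126*S (h(R, S) = -7 + (6*21)*(S + 0) = -7 + 126*S)
h(-104, 17) + d = (-7 + 126*17) - 17924 = (-7 + 2142) - 17924 = 2135 - 17924 = -15789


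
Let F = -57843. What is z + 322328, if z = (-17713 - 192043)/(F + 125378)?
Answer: 21768211724/67535 ≈ 3.2233e+5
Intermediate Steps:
z = -209756/67535 (z = (-17713 - 192043)/(-57843 + 125378) = -209756/67535 ≈ -3.1059)
z + 322328 = -209756/67535 + 322328 = 21768211724/67535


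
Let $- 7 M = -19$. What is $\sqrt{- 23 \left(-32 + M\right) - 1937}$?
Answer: $\frac{2 i \sqrt{15477}}{7} \approx 35.545 i$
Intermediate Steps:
$M = \frac{19}{7}$ ($M = \left(- \frac{1}{7}\right) \left(-19\right) = \frac{19}{7} \approx 2.7143$)
$\sqrt{- 23 \left(-32 + M\right) - 1937} = \sqrt{- 23 \left(-32 + \frac{19}{7}\right) - 1937} = \sqrt{\left(-23\right) \left(- \frac{205}{7}\right) - 1937} = \sqrt{\frac{4715}{7} - 1937} = \sqrt{- \frac{8844}{7}} = \frac{2 i \sqrt{15477}}{7}$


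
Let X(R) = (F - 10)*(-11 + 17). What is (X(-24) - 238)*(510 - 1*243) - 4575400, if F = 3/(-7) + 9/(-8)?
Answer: -130408735/28 ≈ -4.6575e+6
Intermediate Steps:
F = -87/56 (F = 3*(-1/7) + 9*(-1/8) = -3/7 - 9/8 = -87/56 ≈ -1.5536)
X(R) = -1941/28 (X(R) = (-87/56 - 10)*(-11 + 17) = -647/56*6 = -1941/28)
(X(-24) - 238)*(510 - 1*243) - 4575400 = (-1941/28 - 238)*(510 - 1*243) - 4575400 = -8605*(510 - 243)/28 - 4575400 = -8605/28*267 - 4575400 = -2297535/28 - 4575400 = -130408735/28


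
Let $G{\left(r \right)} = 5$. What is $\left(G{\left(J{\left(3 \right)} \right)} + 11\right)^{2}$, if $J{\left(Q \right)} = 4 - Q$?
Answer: $256$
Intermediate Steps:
$\left(G{\left(J{\left(3 \right)} \right)} + 11\right)^{2} = \left(5 + 11\right)^{2} = 16^{2} = 256$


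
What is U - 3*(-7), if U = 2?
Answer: 23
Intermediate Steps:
U - 3*(-7) = 2 - 3*(-7) = 2 + 21 = 23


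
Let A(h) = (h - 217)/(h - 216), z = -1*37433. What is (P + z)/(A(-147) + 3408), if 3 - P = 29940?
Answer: -12227655/618734 ≈ -19.762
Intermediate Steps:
z = -37433
A(h) = (-217 + h)/(-216 + h)
P = -29937 (P = 3 - 1*29940 = 3 - 29940 = -29937)
(P + z)/(A(-147) + 3408) = (-29937 - 37433)/((-217 - 147)/(-216 - 147) + 3408) = -67370/(-364/(-363) + 3408) = -67370/(-1/363*(-364) + 3408) = -67370/(364/363 + 3408) = -67370/1237468/363 = -67370*363/1237468 = -12227655/618734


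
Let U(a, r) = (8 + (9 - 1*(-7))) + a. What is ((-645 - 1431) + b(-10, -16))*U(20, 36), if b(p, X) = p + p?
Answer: -92224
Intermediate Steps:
b(p, X) = 2*p
U(a, r) = 24 + a (U(a, r) = (8 + (9 + 7)) + a = (8 + 16) + a = 24 + a)
((-645 - 1431) + b(-10, -16))*U(20, 36) = ((-645 - 1431) + 2*(-10))*(24 + 20) = (-2076 - 20)*44 = -2096*44 = -92224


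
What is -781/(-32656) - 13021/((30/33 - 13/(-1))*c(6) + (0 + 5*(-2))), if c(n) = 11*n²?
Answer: -210459919/89771344 ≈ -2.3444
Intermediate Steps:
-781/(-32656) - 13021/((30/33 - 13/(-1))*c(6) + (0 + 5*(-2))) = -781/(-32656) - 13021/((30/33 - 13/(-1))*(11*6²) + (0 + 5*(-2))) = -781*(-1/32656) - 13021/((30*(1/33) - 13*(-1))*(11*36) + (0 - 10)) = 781/32656 - 13021/((10/11 + 13)*396 - 10) = 781/32656 - 13021/((153/11)*396 - 10) = 781/32656 - 13021/(5508 - 10) = 781/32656 - 13021/5498 = -210459919/89771344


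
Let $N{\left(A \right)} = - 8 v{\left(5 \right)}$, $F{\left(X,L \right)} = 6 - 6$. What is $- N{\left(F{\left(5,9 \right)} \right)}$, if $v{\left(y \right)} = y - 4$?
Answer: $8$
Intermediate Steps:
$v{\left(y \right)} = -4 + y$
$F{\left(X,L \right)} = 0$
$N{\left(A \right)} = -8$ ($N{\left(A \right)} = - 8 \left(-4 + 5\right) = \left(-8\right) 1 = -8$)
$- N{\left(F{\left(5,9 \right)} \right)} = \left(-1\right) \left(-8\right) = 8$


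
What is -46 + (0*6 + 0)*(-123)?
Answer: -46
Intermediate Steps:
-46 + (0*6 + 0)*(-123) = -46 + (0 + 0)*(-123) = -46 + 0*(-123) = -46 + 0 = -46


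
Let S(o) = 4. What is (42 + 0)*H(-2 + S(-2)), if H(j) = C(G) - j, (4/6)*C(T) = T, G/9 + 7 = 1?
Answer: -3486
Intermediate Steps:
G = -54 (G = -63 + 9*1 = -63 + 9 = -54)
C(T) = 3*T/2
H(j) = -81 - j (H(j) = (3/2)*(-54) - j = -81 - j)
(42 + 0)*H(-2 + S(-2)) = (42 + 0)*(-81 - (-2 + 4)) = 42*(-81 - 1*2) = 42*(-81 - 2) = 42*(-83) = -3486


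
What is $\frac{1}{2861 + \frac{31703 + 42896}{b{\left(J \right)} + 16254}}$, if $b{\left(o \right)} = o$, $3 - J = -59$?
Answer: $\frac{16316}{46754675} \approx 0.00034897$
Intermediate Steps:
$J = 62$ ($J = 3 - -59 = 3 + 59 = 62$)
$\frac{1}{2861 + \frac{31703 + 42896}{b{\left(J \right)} + 16254}} = \frac{1}{2861 + \frac{31703 + 42896}{62 + 16254}} = \frac{1}{2861 + \frac{74599}{16316}} = \frac{1}{\frac{46754675}{16316}} = \frac{16316}{46754675}$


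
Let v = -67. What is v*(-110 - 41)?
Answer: 10117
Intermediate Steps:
v*(-110 - 41) = -67*(-110 - 41) = -67*(-151) = 10117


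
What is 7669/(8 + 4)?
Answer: 7669/12 ≈ 639.08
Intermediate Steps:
7669/(8 + 4) = 7669/12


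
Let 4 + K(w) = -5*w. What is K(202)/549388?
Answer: -507/274694 ≈ -0.0018457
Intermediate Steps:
K(w) = -4 - 5*w
K(202)/549388 = (-4 - 5*202)/549388 = (-4 - 1010)*(1/549388) = -1014*1/549388 = -507/274694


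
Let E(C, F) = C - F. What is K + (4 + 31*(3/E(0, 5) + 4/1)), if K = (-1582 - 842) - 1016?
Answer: -16653/5 ≈ -3330.6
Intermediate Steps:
K = -3440 (K = -2424 - 1016 = -3440)
K + (4 + 31*(3/E(0, 5) + 4/1)) = -3440 + (4 + 31*(3/(0 - 1*5) + 4/1)) = -3440 + (4 + 31*(3/(0 - 5) + 4*1)) = -3440 + (4 + 31*(3/(-5) + 4)) = -3440 + (4 + 31*(3*(-1/5) + 4)) = -3440 + (4 + 31*(-3/5 + 4)) = -3440 + (4 + 31*(17/5)) = -3440 + (4 + 527/5) = -3440 + 547/5 = -16653/5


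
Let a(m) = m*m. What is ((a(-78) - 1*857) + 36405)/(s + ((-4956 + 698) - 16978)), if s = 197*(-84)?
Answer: -5204/4723 ≈ -1.1018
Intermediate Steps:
a(m) = m²
s = -16548
((a(-78) - 1*857) + 36405)/(s + ((-4956 + 698) - 16978)) = (((-78)² - 1*857) + 36405)/(-16548 + ((-4956 + 698) - 16978)) = ((6084 - 857) + 36405)/(-16548 + (-4258 - 16978)) = (5227 + 36405)/(-16548 - 21236) = 41632/(-37784) = 41632*(-1/37784) = -5204/4723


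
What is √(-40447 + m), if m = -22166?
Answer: 9*I*√773 ≈ 250.23*I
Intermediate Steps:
√(-40447 + m) = √(-40447 - 22166) = √(-62613) = 9*I*√773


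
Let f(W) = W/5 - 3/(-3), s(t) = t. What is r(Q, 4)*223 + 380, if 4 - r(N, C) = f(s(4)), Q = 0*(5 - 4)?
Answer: 4353/5 ≈ 870.60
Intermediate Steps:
f(W) = 1 + W/5 (f(W) = W*(⅕) - 3*(-⅓) = W/5 + 1 = 1 + W/5)
Q = 0 (Q = 0*1 = 0)
r(N, C) = 11/5 (r(N, C) = 4 - (1 + (⅕)*4) = 4 - (1 + ⅘) = 4 - 1*9/5 = 4 - 9/5 = 11/5)
r(Q, 4)*223 + 380 = (11/5)*223 + 380 = 2453/5 + 380 = 4353/5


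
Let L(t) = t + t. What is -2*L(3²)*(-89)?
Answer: 3204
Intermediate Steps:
L(t) = 2*t
-2*L(3²)*(-89) = -4*3²*(-89) = -4*9*(-89) = -2*18*(-89) = -36*(-89) = 3204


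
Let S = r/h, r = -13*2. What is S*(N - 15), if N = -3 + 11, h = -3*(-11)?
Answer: 182/33 ≈ 5.5152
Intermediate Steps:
h = 33
r = -26
N = 8
S = -26/33 ≈ -0.78788
S*(N - 15) = -26*(8 - 15)/33 = -26/33*(-7) = 182/33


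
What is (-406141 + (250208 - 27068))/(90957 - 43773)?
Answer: -183001/47184 ≈ -3.8785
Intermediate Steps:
(-406141 + (250208 - 27068))/(90957 - 43773) = (-406141 + 223140)/47184 = -183001*1/47184 = -183001/47184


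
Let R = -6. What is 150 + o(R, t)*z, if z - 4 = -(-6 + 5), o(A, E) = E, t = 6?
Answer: 180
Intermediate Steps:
z = 5 (z = 4 - (-6 + 5) = 4 - 1*(-1) = 4 + 1 = 5)
150 + o(R, t)*z = 150 + 6*5 = 150 + 30 = 180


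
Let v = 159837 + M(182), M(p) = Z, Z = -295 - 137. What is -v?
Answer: -159405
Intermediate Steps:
Z = -432
M(p) = -432
v = 159405 (v = 159837 - 432 = 159405)
-v = -1*159405 = -159405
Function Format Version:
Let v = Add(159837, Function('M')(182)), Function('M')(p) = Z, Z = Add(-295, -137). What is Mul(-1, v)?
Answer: -159405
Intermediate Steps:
Z = -432
Function('M')(p) = -432
v = 159405 (v = Add(159837, -432) = 159405)
Mul(-1, v) = Mul(-1, 159405) = -159405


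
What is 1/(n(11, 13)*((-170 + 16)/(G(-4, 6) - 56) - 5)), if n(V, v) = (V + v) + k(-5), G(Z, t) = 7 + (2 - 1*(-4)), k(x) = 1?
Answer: -43/1525 ≈ -0.028197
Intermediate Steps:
G(Z, t) = 13 (G(Z, t) = 7 + (2 + 4) = 7 + 6 = 13)
n(V, v) = 1 + V + v (n(V, v) = (V + v) + 1 = 1 + V + v)
1/(n(11, 13)*((-170 + 16)/(G(-4, 6) - 56) - 5)) = 1/((1 + 11 + 13)*((-170 + 16)/(13 - 56) - 5)) = 1/(25*(-154/(-43) - 5)) = 1/(25*(-154*(-1/43) - 5)) = 1/(25*(154/43 - 5)) = 1/(25*(-61/43)) = 1/(-1525/43) = -43/1525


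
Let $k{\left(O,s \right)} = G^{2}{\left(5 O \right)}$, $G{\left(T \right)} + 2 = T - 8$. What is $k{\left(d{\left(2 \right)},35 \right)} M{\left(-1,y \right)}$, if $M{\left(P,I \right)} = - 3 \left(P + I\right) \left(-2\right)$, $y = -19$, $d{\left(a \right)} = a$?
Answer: $0$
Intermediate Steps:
$G{\left(T \right)} = -10 + T$ ($G{\left(T \right)} = -2 + \left(T - 8\right) = -2 + \left(-8 + T\right) = -10 + T$)
$k{\left(O,s \right)} = \left(-10 + 5 O\right)^{2}$
$M{\left(P,I \right)} = 6 I + 6 P$ ($M{\left(P,I \right)} = - 3 \left(I + P\right) \left(-2\right) = \left(- 3 I - 3 P\right) \left(-2\right) = 6 I + 6 P$)
$k{\left(d{\left(2 \right)},35 \right)} M{\left(-1,y \right)} = 25 \left(-2 + 2\right)^{2} \left(6 \left(-19\right) + 6 \left(-1\right)\right) = 25 \cdot 0^{2} \left(-114 - 6\right) = 25 \cdot 0 \left(-120\right) = 0 \left(-120\right) = 0$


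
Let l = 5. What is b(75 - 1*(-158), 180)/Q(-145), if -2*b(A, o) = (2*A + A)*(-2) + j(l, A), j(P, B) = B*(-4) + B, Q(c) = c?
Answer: -2097/290 ≈ -7.2310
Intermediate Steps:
j(P, B) = -3*B (j(P, B) = -4*B + B = -3*B)
b(A, o) = 9*A/2 (b(A, o) = -((2*A + A)*(-2) - 3*A)/2 = -((3*A)*(-2) - 3*A)/2 = -(-6*A - 3*A)/2 = -(-9)*A/2 = 9*A/2)
b(75 - 1*(-158), 180)/Q(-145) = (9*(75 - 1*(-158))/2)/(-145) = (9*(75 + 158)/2)*(-1/145) = ((9/2)*233)*(-1/145) = (2097/2)*(-1/145) = -2097/290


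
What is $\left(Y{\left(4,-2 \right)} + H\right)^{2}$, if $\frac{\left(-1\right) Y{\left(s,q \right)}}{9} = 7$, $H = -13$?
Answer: $5776$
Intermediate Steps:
$Y{\left(s,q \right)} = -63$ ($Y{\left(s,q \right)} = \left(-9\right) 7 = -63$)
$\left(Y{\left(4,-2 \right)} + H\right)^{2} = \left(-63 - 13\right)^{2} = \left(-76\right)^{2} = 5776$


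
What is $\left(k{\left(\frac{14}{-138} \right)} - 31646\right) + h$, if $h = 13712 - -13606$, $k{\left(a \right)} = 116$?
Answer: $-4212$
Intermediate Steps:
$h = 27318$ ($h = 13712 + 13606 = 27318$)
$\left(k{\left(\frac{14}{-138} \right)} - 31646\right) + h = \left(116 - 31646\right) + 27318 = -31530 + 27318 = -4212$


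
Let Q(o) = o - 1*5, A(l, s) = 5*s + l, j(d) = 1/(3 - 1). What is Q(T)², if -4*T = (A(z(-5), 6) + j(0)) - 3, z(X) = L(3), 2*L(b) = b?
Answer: 2401/16 ≈ 150.06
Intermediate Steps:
L(b) = b/2
z(X) = 3/2 (z(X) = (½)*3 = 3/2)
j(d) = ½ (j(d) = 1/2 = ½)
A(l, s) = l + 5*s
T = -29/4 (T = -(((3/2 + 5*6) + ½) - 3)/4 = -(((3/2 + 30) + ½) - 3)/4 = -((63/2 + ½) - 3)/4 = -(32 - 3)/4 = -¼*29 = -29/4 ≈ -7.2500)
Q(o) = -5 + o (Q(o) = o - 5 = -5 + o)
Q(T)² = (-5 - 29/4)² = (-49/4)² = 2401/16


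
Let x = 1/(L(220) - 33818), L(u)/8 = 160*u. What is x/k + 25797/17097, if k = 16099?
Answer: 34301775758081/22733552740182 ≈ 1.5089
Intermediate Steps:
L(u) = 1280*u (L(u) = 8*(160*u) = 1280*u)
x = 1/247782 (x = 1/(1280*220 - 33818) = 1/(281600 - 33818) = 1/247782 ≈ 4.0358e-6)
x/k + 25797/17097 = (1/247782)/16099 + 25797/17097 = (1/247782)*(1/16099) + 25797*(1/17097) = 1/3989042418 + 8599/5699 = 34301775758081/22733552740182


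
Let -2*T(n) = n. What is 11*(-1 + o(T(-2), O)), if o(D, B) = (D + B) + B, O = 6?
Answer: 132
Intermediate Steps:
T(n) = -n/2
o(D, B) = D + 2*B (o(D, B) = (B + D) + B = D + 2*B)
11*(-1 + o(T(-2), O)) = 11*(-1 + (-½*(-2) + 2*6)) = 11*(-1 + (1 + 12)) = 11*(-1 + 13) = 11*12 = 132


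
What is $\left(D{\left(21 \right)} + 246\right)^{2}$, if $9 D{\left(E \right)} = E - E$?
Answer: $60516$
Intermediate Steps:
$D{\left(E \right)} = 0$ ($D{\left(E \right)} = \frac{E - E}{9} = \frac{1}{9} \cdot 0 = 0$)
$\left(D{\left(21 \right)} + 246\right)^{2} = \left(0 + 246\right)^{2} = 246^{2} = 60516$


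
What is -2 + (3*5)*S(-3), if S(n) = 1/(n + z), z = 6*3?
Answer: -1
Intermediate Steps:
z = 18
S(n) = 1/(18 + n) (S(n) = 1/(n + 18) = 1/(18 + n))
-2 + (3*5)*S(-3) = -2 + (3*5)/(18 - 3) = -2 + 15/15 = -2 + 15*(1/15) = -2 + 1 = -1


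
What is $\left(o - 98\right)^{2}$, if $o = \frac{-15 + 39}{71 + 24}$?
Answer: $\frac{86229796}{9025} \approx 9554.5$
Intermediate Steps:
$o = \frac{24}{95} \approx 0.25263$
$\left(o - 98\right)^{2} = \left(\frac{24}{95} - 98\right)^{2} = \left(- \frac{9286}{95}\right)^{2} = \frac{86229796}{9025}$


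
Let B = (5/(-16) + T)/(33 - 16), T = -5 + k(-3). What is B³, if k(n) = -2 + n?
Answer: -4492125/20123648 ≈ -0.22323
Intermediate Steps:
T = -10 (T = -5 + (-2 - 3) = -5 - 5 = -10)
B = -165/272 (B = (5/(-16) - 10)/(33 - 16) = (5*(-1/16) - 10)/17 = (-5/16 - 10)*(1/17) = -165/16*1/17 = -165/272 ≈ -0.60662)
B³ = (-165/272)³ = -4492125/20123648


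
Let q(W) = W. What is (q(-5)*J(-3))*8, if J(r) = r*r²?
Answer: 1080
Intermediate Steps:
J(r) = r³
(q(-5)*J(-3))*8 = -5*(-3)³*8 = -5*(-27)*8 = 135*8 = 1080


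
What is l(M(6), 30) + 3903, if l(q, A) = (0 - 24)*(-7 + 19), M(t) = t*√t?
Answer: 3615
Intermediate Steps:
M(t) = t^(3/2)
l(q, A) = -288 (l(q, A) = -24*12 = -288)
l(M(6), 30) + 3903 = -288 + 3903 = 3615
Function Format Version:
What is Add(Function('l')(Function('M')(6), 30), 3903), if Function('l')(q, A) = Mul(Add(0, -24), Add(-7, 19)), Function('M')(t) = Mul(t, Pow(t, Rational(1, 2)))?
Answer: 3615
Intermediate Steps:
Function('M')(t) = Pow(t, Rational(3, 2))
Function('l')(q, A) = -288 (Function('l')(q, A) = Mul(-24, 12) = -288)
Add(Function('l')(Function('M')(6), 30), 3903) = Add(-288, 3903) = 3615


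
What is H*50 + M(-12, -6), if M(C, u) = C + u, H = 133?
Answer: 6632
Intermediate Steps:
H*50 + M(-12, -6) = 133*50 + (-12 - 6) = 6650 - 18 = 6632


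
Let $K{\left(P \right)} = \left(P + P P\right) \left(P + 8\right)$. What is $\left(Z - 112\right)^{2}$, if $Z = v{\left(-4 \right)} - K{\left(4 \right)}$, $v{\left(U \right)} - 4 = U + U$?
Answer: $126736$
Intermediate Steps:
$K{\left(P \right)} = \left(8 + P\right) \left(P + P^{2}\right)$ ($K{\left(P \right)} = \left(P + P^{2}\right) \left(8 + P\right) = \left(8 + P\right) \left(P + P^{2}\right)$)
$v{\left(U \right)} = 4 + 2 U$ ($v{\left(U \right)} = 4 + \left(U + U\right) = 4 + 2 U$)
$Z = -244$ ($Z = \left(4 + 2 \left(-4\right)\right) - 4 \left(8 + 4^{2} + 9 \cdot 4\right) = \left(4 - 8\right) - 4 \left(8 + 16 + 36\right) = -4 - 4 \cdot 60 = -4 - 240 = -244$)
$\left(Z - 112\right)^{2} = \left(-244 - 112\right)^{2} = \left(-356\right)^{2} = 126736$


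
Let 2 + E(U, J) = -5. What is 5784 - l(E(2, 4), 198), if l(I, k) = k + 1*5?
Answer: 5581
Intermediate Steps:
E(U, J) = -7 (E(U, J) = -2 - 5 = -7)
l(I, k) = 5 + k (l(I, k) = k + 5 = 5 + k)
5784 - l(E(2, 4), 198) = 5784 - (5 + 198) = 5784 - 1*203 = 5784 - 203 = 5581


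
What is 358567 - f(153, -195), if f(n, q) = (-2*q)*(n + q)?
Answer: 374947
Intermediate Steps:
f(n, q) = -2*q*(n + q)
358567 - f(153, -195) = 358567 - (-2)*(-195)*(153 - 195) = 358567 - (-2)*(-195)*(-42) = 358567 - 1*(-16380) = 358567 + 16380 = 374947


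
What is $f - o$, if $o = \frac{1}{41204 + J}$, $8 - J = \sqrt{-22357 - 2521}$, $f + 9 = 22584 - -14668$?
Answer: $\frac{31627757825767}{849226911} - \frac{i \sqrt{24878}}{1698453822} \approx 37243.0 - 9.2865 \cdot 10^{-8} i$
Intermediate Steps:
$f = 37243$ ($f = -9 + \left(22584 - -14668\right) = -9 + \left(22584 + 14668\right) = -9 + 37252 = 37243$)
$J = 8 - i \sqrt{24878}$ ($J = 8 - \sqrt{-22357 - 2521} = 8 - \sqrt{-24878} = 8 - i \sqrt{24878} \approx 8.0 - 157.73 i$)
$o = \frac{1}{41212 - i \sqrt{24878}}$ ($o = \frac{1}{41204 + \left(8 - i \sqrt{24878}\right)} = \frac{1}{41212 - i \sqrt{24878}} \approx 2.4264 \cdot 10^{-5} + 9.286 \cdot 10^{-8} i$)
$f - o = 37243 - \left(\frac{20606}{849226911} + \frac{i \sqrt{24878}}{1698453822}\right) = \frac{31627757825767}{849226911} - \frac{i \sqrt{24878}}{1698453822}$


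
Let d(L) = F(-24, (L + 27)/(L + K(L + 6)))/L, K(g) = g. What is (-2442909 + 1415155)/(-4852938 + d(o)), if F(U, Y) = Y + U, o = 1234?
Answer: 3137646630664/14815612125323 ≈ 0.21178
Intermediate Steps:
F(U, Y) = U + Y
d(L) = (-24 + (27 + L)/(6 + 2*L))/L (d(L) = (-24 + (L + 27)/(L + (L + 6)))/L = (-24 + (27 + L)/(L + (6 + L)))/L = (-24 + (27 + L)/(6 + 2*L))/L)
(-2442909 + 1415155)/(-4852938 + d(o)) = (-2442909 + 1415155)/(-4852938 + (½)*(-117 - 47*1234)/(1234*(3 + 1234))) = -1027754/(-4852938 + (½)*(1/1234)*(-117 - 57998)/1237) = -1027754/(-4852938 + (½)*(1/1234)*(1/1237)*(-58115)) = -1027754/(-4852938 - 58115/3052916) = -1027754/(-14815612125323/3052916) = -1027754*(-3052916/14815612125323) = 3137646630664/14815612125323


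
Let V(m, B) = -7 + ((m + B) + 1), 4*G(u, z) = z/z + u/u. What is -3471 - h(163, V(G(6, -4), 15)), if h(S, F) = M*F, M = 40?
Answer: -3851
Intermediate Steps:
G(u, z) = 1/2 (G(u, z) = (z/z + u/u)/4 = (1 + 1)/4 = (1/4)*2 = 1/2)
V(m, B) = -6 + B + m (V(m, B) = -7 + ((B + m) + 1) = -7 + (1 + B + m) = -6 + B + m)
h(S, F) = 40*F
-3471 - h(163, V(G(6, -4), 15)) = -3471 - 40*(-6 + 15 + 1/2) = -3471 - 40*19/2 = -3471 - 1*380 = -3471 - 380 = -3851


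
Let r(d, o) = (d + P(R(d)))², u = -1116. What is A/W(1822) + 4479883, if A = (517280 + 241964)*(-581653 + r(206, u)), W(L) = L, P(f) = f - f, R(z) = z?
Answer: -200617462561/911 ≈ -2.2022e+8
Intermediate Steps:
P(f) = 0
r(d, o) = d² (r(d, o) = (d + 0)² = d²)
A = -409397271948 (A = (517280 + 241964)*(-581653 + 206²) = 759244*(-581653 + 42436) = 759244*(-539217) = -409397271948)
A/W(1822) + 4479883 = -409397271948/1822 + 4479883 = -409397271948*1/1822 + 4479883 = -204698635974/911 + 4479883 = -200617462561/911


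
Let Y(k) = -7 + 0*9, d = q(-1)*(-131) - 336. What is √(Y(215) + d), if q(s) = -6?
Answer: √443 ≈ 21.048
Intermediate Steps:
d = 450 (d = -6*(-131) - 336 = 786 - 336 = 450)
Y(k) = -7 (Y(k) = -7 + 0 = -7)
√(Y(215) + d) = √(-7 + 450) = √443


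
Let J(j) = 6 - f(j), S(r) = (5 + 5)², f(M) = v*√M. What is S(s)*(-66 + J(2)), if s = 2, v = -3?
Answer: -6000 + 300*√2 ≈ -5575.7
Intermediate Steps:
f(M) = -3*√M
S(r) = 100 (S(r) = 10² = 100)
J(j) = 6 + 3*√j (J(j) = 6 - (-3)*√j = 6 + 3*√j)
S(s)*(-66 + J(2)) = 100*(-66 + (6 + 3*√2)) = 100*(-60 + 3*√2) = -6000 + 300*√2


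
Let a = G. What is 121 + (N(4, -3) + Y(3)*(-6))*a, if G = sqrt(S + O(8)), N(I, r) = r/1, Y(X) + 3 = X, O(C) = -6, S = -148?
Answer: 121 - 3*I*sqrt(154) ≈ 121.0 - 37.229*I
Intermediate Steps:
Y(X) = -3 + X
N(I, r) = r (N(I, r) = r*1 = r)
G = I*sqrt(154) (G = sqrt(-148 - 6) = sqrt(-154) = I*sqrt(154) ≈ 12.41*I)
a = I*sqrt(154) ≈ 12.41*I
121 + (N(4, -3) + Y(3)*(-6))*a = 121 + (-3 + (-3 + 3)*(-6))*(I*sqrt(154)) = 121 + (-3 + 0*(-6))*(I*sqrt(154)) = 121 + (-3 + 0)*(I*sqrt(154)) = 121 - 3*I*sqrt(154)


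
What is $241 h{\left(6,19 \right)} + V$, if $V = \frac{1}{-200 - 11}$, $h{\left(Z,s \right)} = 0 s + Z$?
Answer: $\frac{305105}{211} \approx 1446.0$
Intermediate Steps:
$h{\left(Z,s \right)} = Z$ ($h{\left(Z,s \right)} = 0 + Z = Z$)
$V = - \frac{1}{211}$ ($V = \frac{1}{-211} = - \frac{1}{211} \approx -0.0047393$)
$241 h{\left(6,19 \right)} + V = 241 \cdot 6 - \frac{1}{211} = 1446 - \frac{1}{211} = \frac{305105}{211}$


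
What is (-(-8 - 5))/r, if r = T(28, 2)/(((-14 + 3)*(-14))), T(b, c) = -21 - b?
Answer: -286/7 ≈ -40.857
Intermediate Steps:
r = -7/22 (r = (-21 - 1*28)/(((-14 + 3)*(-14))) = (-21 - 28)/((-11*(-14))) = -49/154 = -49*1/154 = -7/22 ≈ -0.31818)
(-(-8 - 5))/r = (-(-8 - 5))/(-7/22) = -1*(-13)*(-22/7) = 13*(-22/7) = -286/7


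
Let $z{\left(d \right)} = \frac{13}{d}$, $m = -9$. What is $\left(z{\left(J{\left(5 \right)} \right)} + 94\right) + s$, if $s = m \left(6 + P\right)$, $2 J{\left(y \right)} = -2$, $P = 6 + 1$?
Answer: $-36$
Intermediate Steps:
$P = 7$
$J{\left(y \right)} = -1$ ($J{\left(y \right)} = \frac{1}{2} \left(-2\right) = -1$)
$s = -117$ ($s = - 9 \left(6 + 7\right) = \left(-9\right) 13 = -117$)
$\left(z{\left(J{\left(5 \right)} \right)} + 94\right) + s = \left(\frac{13}{-1} + 94\right) - 117 = \left(13 \left(-1\right) + 94\right) - 117 = \left(-13 + 94\right) - 117 = 81 - 117 = -36$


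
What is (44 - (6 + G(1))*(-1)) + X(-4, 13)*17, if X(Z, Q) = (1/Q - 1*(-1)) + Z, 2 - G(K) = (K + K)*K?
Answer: 4/13 ≈ 0.30769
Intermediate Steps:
G(K) = 2 - 2*K² (G(K) = 2 - (K + K)*K = 2 - 2*K*K = 2 - 2*K²)
X(Z, Q) = 1 + Z + 1/Q (X(Z, Q) = (1/Q + 1) + Z = (1 + 1/Q) + Z = 1 + Z + 1/Q)
(44 - (6 + G(1))*(-1)) + X(-4, 13)*17 = (44 - (6 + (2 - 2*1²))*(-1)) + (1 - 4 + 1/13)*17 = (44 - (6 + (2 - 2*1))*(-1)) + (1 - 4 + 1/13)*17 = (44 - (6 + (2 - 2))*(-1)) - 38/13*17 = (44 - (6 + 0)*(-1)) - 646/13 = (44 - 6*(-1)) - 646/13 = (44 - 1*(-6)) - 646/13 = (44 + 6) - 646/13 = 50 - 646/13 = 4/13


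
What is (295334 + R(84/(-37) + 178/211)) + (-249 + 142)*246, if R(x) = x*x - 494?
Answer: 16366094498026/60949249 ≈ 2.6852e+5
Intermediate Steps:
R(x) = -494 + x² (R(x) = x² - 494 = -494 + x²)
(295334 + R(84/(-37) + 178/211)) + (-249 + 142)*246 = (295334 + (-494 + (84/(-37) + 178/211)²)) + (-249 + 142)*246 = (295334 + (-494 + (84*(-1/37) + 178*(1/211))²)) - 107*246 = (295334 + (-494 + (-84/37 + 178/211)²)) - 26322 = (295334 + (-494 + (-11138/7807)²)) - 26322 = (295334 + (-494 + 124055044/60949249)) - 26322 = (295334 - 29984873962/60949249) - 26322 = 17970400630204/60949249 - 26322 = 16366094498026/60949249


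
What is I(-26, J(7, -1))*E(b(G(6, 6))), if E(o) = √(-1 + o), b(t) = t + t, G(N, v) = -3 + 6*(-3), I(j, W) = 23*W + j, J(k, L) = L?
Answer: -49*I*√43 ≈ -321.31*I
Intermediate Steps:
I(j, W) = j + 23*W
G(N, v) = -21 (G(N, v) = -3 - 18 = -21)
b(t) = 2*t
I(-26, J(7, -1))*E(b(G(6, 6))) = (-26 + 23*(-1))*√(-1 + 2*(-21)) = (-26 - 23)*√(-1 - 42) = -49*I*√43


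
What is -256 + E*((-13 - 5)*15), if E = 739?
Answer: -199786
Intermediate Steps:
-256 + E*((-13 - 5)*15) = -256 + 739*((-13 - 5)*15) = -256 + 739*(-18*15) = -256 + 739*(-270) = -256 - 199530 = -199786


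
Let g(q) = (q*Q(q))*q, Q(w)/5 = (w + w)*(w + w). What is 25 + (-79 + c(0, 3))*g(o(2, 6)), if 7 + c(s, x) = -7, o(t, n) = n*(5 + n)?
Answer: -35293008935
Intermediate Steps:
c(s, x) = -14 (c(s, x) = -7 - 7 = -14)
Q(w) = 20*w² (Q(w) = 5*((w + w)*(w + w)) = 5*((2*w)*(2*w)) = 5*(4*w²) = 20*w²)
g(q) = 20*q⁴ (g(q) = (q*(20*q²))*q = (20*q³)*q = 20*q⁴)
25 + (-79 + c(0, 3))*g(o(2, 6)) = 25 + (-79 - 14)*(20*(6*(5 + 6))⁴) = 25 - 1860*(6*11)⁴ = 25 - 1860*66⁴ = 25 - 1860*18974736 = 25 - 93*379494720 = 25 - 35293008960 = -35293008935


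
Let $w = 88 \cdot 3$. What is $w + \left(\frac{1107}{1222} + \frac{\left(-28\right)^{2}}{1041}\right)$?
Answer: $\frac{337945363}{1272102} \approx 265.66$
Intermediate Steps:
$w = 264$
$w + \left(\frac{1107}{1222} + \frac{\left(-28\right)^{2}}{1041}\right) = 264 + \left(\frac{1107}{1222} + \frac{\left(-28\right)^{2}}{1041}\right) = 264 + \left(1107 \cdot \frac{1}{1222} + 784 \cdot \frac{1}{1041}\right) = 264 + \left(\frac{1107}{1222} + \frac{784}{1041}\right) = 264 + \frac{2110435}{1272102} = \frac{337945363}{1272102}$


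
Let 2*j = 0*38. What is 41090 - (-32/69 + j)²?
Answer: 195628466/4761 ≈ 41090.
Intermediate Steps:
j = 0 (j = (0*38)/2 = (½)*0 = 0)
41090 - (-32/69 + j)² = 41090 - (-32/69 + 0)² = 41090 - (-32/69)² = 41090 - 1*1024/4761 = 41090 - 1024/4761 = 195628466/4761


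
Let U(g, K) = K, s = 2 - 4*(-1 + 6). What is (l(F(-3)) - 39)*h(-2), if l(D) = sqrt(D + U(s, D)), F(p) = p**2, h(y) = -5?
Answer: 195 - 15*sqrt(2) ≈ 173.79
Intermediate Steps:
s = -18 (s = 2 - 4*5 = 2 - 1*20 = 2 - 20 = -18)
l(D) = sqrt(2)*sqrt(D) (l(D) = sqrt(D + D) = sqrt(2*D) = sqrt(2)*sqrt(D))
(l(F(-3)) - 39)*h(-2) = (sqrt(2)*sqrt((-3)**2) - 39)*(-5) = (sqrt(2)*sqrt(9) - 39)*(-5) = (sqrt(2)*3 - 39)*(-5) = (3*sqrt(2) - 39)*(-5) = (-39 + 3*sqrt(2))*(-5) = 195 - 15*sqrt(2)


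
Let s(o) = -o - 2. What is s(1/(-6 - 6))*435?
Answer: -3335/4 ≈ -833.75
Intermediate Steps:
s(o) = -2 - o
s(1/(-6 - 6))*435 = (-2 - 1/(-6 - 6))*435 = (-2 - 1/(-12))*435 = (-2 - 1*(-1/12))*435 = (-2 + 1/12)*435 = -23/12*435 = -3335/4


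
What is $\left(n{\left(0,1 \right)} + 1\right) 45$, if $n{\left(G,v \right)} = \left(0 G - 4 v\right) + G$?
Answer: $-135$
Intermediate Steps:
$n{\left(G,v \right)} = G - 4 v$ ($n{\left(G,v \right)} = \left(0 - 4 v\right) + G = - 4 v + G = G - 4 v$)
$\left(n{\left(0,1 \right)} + 1\right) 45 = \left(\left(0 - 4\right) + 1\right) 45 = \left(-4 + 1\right) 45 = \left(-3\right) 45 = -135$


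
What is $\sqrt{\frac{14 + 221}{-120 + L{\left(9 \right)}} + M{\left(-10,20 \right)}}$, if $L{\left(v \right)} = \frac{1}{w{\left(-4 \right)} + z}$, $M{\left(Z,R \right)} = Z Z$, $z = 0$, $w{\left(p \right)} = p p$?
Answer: $\frac{2 \sqrt{90260165}}{1919} \approx 9.9016$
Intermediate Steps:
$w{\left(p \right)} = p^{2}$
$M{\left(Z,R \right)} = Z^{2}$
$L{\left(v \right)} = \frac{1}{16}$ ($L{\left(v \right)} = \frac{1}{\left(-4\right)^{2} + 0} = \frac{1}{16 + 0} = \frac{1}{16}$)
$\sqrt{\frac{14 + 221}{-120 + L{\left(9 \right)}} + M{\left(-10,20 \right)}} = \sqrt{\frac{14 + 221}{-120 + \frac{1}{16}} + \left(-10\right)^{2}} = \sqrt{\frac{235}{- \frac{1919}{16}} + 100} = \sqrt{235 \left(- \frac{16}{1919}\right) + 100} = \sqrt{- \frac{3760}{1919} + 100} = \sqrt{\frac{188140}{1919}} = \frac{2 \sqrt{90260165}}{1919}$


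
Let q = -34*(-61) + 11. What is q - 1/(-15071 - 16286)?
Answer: 65379346/31357 ≈ 2085.0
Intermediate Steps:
q = 2085 (q = 2074 + 11 = 2085)
q - 1/(-15071 - 16286) = 2085 - 1/(-15071 - 16286) = 2085 - 1/(-31357) = 2085 - 1*(-1/31357) = 2085 + 1/31357 = 65379346/31357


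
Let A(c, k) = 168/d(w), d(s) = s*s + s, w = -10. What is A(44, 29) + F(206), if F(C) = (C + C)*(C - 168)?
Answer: 234868/15 ≈ 15658.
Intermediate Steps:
F(C) = 2*C*(-168 + C) (F(C) = (2*C)*(-168 + C) = 2*C*(-168 + C))
d(s) = s + s**2 (d(s) = s**2 + s = s + s**2)
A(c, k) = 28/15 (A(c, k) = 168/((-10*(1 - 10))) = 168/((-10*(-9))) = 168/90 = 168*(1/90) = 28/15)
A(44, 29) + F(206) = 28/15 + 2*206*(-168 + 206) = 28/15 + 2*206*38 = 28/15 + 15656 = 234868/15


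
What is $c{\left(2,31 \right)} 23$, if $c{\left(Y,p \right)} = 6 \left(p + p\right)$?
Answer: $8556$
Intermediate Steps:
$c{\left(Y,p \right)} = 12 p$ ($c{\left(Y,p \right)} = 6 \cdot 2 p = 12 p$)
$c{\left(2,31 \right)} 23 = 12 \cdot 31 \cdot 23 = 372 \cdot 23 = 8556$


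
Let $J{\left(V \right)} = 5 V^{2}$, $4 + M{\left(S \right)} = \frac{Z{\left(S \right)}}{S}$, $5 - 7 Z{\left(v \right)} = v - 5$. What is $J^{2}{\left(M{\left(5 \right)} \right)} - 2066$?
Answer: $\frac{8325559}{2401} \approx 3467.5$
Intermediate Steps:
$Z{\left(v \right)} = \frac{10}{7} - \frac{v}{7}$ ($Z{\left(v \right)} = \frac{5}{7} - \frac{v - 5}{7} = \frac{5}{7} - \frac{-5 + v}{7} = \frac{5}{7} - \left(- \frac{5}{7} + \frac{v}{7}\right) = \frac{10}{7} - \frac{v}{7}$)
$M{\left(S \right)} = -4 + \frac{\frac{10}{7} - \frac{S}{7}}{S}$
$J^{2}{\left(M{\left(5 \right)} \right)} - 2066 = \left(5 \left(\frac{10 - 145}{7 \cdot 5}\right)^{2}\right)^{2} - 2066 = \left(5 \left(\frac{1}{7} \cdot \frac{1}{5} \left(10 - 145\right)\right)^{2}\right)^{2} - 2066 = \left(5 \left(\frac{1}{7} \cdot \frac{1}{5} \left(-135\right)\right)^{2}\right)^{2} - 2066 = \left(5 \left(- \frac{27}{7}\right)^{2}\right)^{2} - 2066 = \left(5 \cdot \frac{729}{49}\right)^{2} - 2066 = \left(\frac{3645}{49}\right)^{2} - 2066 = \frac{13286025}{2401} - 2066 = \frac{8325559}{2401}$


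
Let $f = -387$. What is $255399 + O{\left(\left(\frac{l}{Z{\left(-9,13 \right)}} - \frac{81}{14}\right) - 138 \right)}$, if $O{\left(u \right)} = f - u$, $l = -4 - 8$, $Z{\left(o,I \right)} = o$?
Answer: $\frac{10716487}{42} \approx 2.5515 \cdot 10^{5}$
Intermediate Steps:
$l = -12$
$O{\left(u \right)} = -387 - u$
$255399 + O{\left(\left(\frac{l}{Z{\left(-9,13 \right)}} - \frac{81}{14}\right) - 138 \right)} = 255399 - \left(249 - \frac{81}{14} + \frac{4}{3}\right) = 255399 - \frac{10271}{42} = \frac{10716487}{42}$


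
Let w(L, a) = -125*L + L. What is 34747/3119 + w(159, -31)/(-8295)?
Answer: 116573523/8624035 ≈ 13.517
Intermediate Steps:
w(L, a) = -124*L
34747/3119 + w(159, -31)/(-8295) = 34747/3119 - 124*159/(-8295) = 34747*(1/3119) - 19716*(-1/8295) = 34747/3119 + 6572/2765 = 116573523/8624035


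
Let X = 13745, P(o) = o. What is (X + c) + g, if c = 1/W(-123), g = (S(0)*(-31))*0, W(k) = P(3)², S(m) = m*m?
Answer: 123706/9 ≈ 13745.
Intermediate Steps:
S(m) = m²
W(k) = 9 (W(k) = 3² = 9)
g = 0 (g = (0²*(-31))*0 = (0*(-31))*0 = 0*0 = 0)
c = ⅑ (c = 1/9 = ⅑ ≈ 0.11111)
(X + c) + g = (13745 + ⅑) + 0 = 123706/9 + 0 = 123706/9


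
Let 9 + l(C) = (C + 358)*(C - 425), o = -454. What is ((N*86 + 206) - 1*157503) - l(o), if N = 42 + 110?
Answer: -228600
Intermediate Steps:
l(C) = -9 + (-425 + C)*(358 + C) (l(C) = -9 + (C + 358)*(C - 425) = -9 + (358 + C)*(-425 + C) = -9 + (-425 + C)*(358 + C))
N = 152
((N*86 + 206) - 1*157503) - l(o) = ((152*86 + 206) - 1*157503) - (-152159 + (-454)² - 67*(-454)) = ((13072 + 206) - 157503) - (-152159 + 206116 + 30418) = (13278 - 157503) - 1*84375 = -144225 - 84375 = -228600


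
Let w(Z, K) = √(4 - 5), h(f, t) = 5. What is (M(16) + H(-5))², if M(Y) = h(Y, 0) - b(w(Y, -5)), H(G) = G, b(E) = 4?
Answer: 16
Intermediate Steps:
w(Z, K) = I (w(Z, K) = √(-1) = I)
M(Y) = 1 (M(Y) = 5 - 1*4 = 5 - 4 = 1)
(M(16) + H(-5))² = (1 - 5)² = (-4)² = 16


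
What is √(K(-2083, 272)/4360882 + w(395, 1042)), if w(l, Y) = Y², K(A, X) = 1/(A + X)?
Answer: √67720633060397777807454554/7897557302 ≈ 1042.0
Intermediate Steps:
√(K(-2083, 272)/4360882 + w(395, 1042)) = √(1/((-2083 + 272)*4360882) + 1042²) = √((1/4360882)/(-1811) + 1085764) = √(-1/1811*1/4360882 + 1085764) = √(-1/7897557302 + 1085764) = √(8574883406448727/7897557302) = √67720633060397777807454554/7897557302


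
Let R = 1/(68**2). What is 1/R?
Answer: 4624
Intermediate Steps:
R = 1/4624 ≈ 0.00021626
1/R = 1/(1/4624) = 4624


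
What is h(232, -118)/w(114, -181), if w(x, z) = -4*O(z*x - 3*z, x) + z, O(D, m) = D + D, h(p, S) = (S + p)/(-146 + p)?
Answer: 57/6903521 ≈ 8.2567e-6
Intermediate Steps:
h(p, S) = (S + p)/(-146 + p)
O(D, m) = 2*D
w(x, z) = 25*z - 8*x*z (w(x, z) = -8*(z*x - 3*z) + z = -8*(x*z - 3*z) + z = -8*(-3*z + x*z) + z = -4*(-6*z + 2*x*z) + z = (24*z - 8*x*z) + z = 25*z - 8*x*z)
h(232, -118)/w(114, -181) = ((-118 + 232)/(-146 + 232))/((-181*(25 - 8*114))) = (114/86)/((-181*(25 - 912))) = ((1/86)*114)/((-181*(-887))) = (57/43)/160547 = (57/43)*(1/160547) = 57/6903521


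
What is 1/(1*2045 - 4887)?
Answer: -1/2842 ≈ -0.00035186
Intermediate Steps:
1/(1*2045 - 4887) = 1/(2045 - 4887) = 1/(-2842) = -1/2842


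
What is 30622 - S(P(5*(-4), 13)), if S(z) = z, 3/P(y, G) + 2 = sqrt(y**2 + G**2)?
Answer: 17301424/565 - 3*sqrt(569)/565 ≈ 30622.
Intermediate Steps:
P(y, G) = 3/(-2 + sqrt(G**2 + y**2)) (P(y, G) = 3/(-2 + sqrt(y**2 + G**2)) = 3/(-2 + sqrt(G**2 + y**2)))
30622 - S(P(5*(-4), 13)) = 30622 - 3/(-2 + sqrt(13**2 + (5*(-4))**2)) = 30622 - 3/(-2 + sqrt(169 + (-20)**2)) = 30622 - 3/(-2 + sqrt(169 + 400)) = 30622 - 3/(-2 + sqrt(569))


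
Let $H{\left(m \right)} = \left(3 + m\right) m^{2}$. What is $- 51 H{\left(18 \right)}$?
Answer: $-347004$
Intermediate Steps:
$H{\left(m \right)} = m^{2} \left(3 + m\right)$
$- 51 H{\left(18 \right)} = - 51 \cdot 18^{2} \left(3 + 18\right) = - 51 \cdot 324 \cdot 21 = \left(-51\right) 6804 = -347004$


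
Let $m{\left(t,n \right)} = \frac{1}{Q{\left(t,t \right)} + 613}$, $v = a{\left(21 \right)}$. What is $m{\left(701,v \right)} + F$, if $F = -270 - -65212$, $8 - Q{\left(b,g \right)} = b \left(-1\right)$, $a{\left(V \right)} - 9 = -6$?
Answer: $\frac{85853325}{1322} \approx 64942.0$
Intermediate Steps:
$a{\left(V \right)} = 3$ ($a{\left(V \right)} = 9 - 6 = 3$)
$Q{\left(b,g \right)} = 8 + b$ ($Q{\left(b,g \right)} = 8 - b \left(-1\right) = 8 - - b = 8 + b$)
$v = 3$
$m{\left(t,n \right)} = \frac{1}{621 + t}$ ($m{\left(t,n \right)} = \frac{1}{\left(8 + t\right) + 613} = \frac{1}{621 + t}$)
$F = 64942$ ($F = -270 + 65212 = 64942$)
$m{\left(701,v \right)} + F = \frac{1}{621 + 701} + 64942 = \frac{1}{1322} + 64942 = \frac{85853325}{1322}$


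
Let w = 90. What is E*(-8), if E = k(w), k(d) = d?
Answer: -720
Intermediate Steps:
E = 90
E*(-8) = 90*(-8) = -720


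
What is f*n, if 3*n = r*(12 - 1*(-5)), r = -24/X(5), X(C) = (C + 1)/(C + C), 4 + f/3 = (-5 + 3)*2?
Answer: 5440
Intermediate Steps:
f = -24 (f = -12 + 3*((-5 + 3)*2) = -12 + 3*(-2*2) = -12 + 3*(-4) = -12 - 12 = -24)
X(C) = (1 + C)/(2*C) (X(C) = (1 + C)/((2*C)) = (1 + C)*(1/(2*C)) = (1 + C)/(2*C))
r = -40 (r = -24*10/(1 + 5) = -24/((½)*(⅕)*6) = -24/⅗ = -24*5/3 = -40)
n = -680/3 (n = (-40*(12 - 1*(-5)))/3 = (-40*(12 + 5))/3 = (-40*17)/3 = (⅓)*(-680) = -680/3 ≈ -226.67)
f*n = -24*(-680/3) = 5440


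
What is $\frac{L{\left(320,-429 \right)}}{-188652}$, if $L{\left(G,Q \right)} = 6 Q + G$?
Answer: $\frac{1127}{94326} \approx 0.011948$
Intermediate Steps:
$L{\left(G,Q \right)} = G + 6 Q$
$\frac{L{\left(320,-429 \right)}}{-188652} = \frac{320 + 6 \left(-429\right)}{-188652} = \left(320 - 2574\right) \left(- \frac{1}{188652}\right) = \left(-2254\right) \left(- \frac{1}{188652}\right) = \frac{1127}{94326}$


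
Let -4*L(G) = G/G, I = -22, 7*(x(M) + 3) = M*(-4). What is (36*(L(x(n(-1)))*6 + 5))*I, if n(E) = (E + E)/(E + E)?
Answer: -2772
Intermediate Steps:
n(E) = 1 (n(E) = (2*E)/((2*E)) = (2*E)*(1/(2*E)) = 1)
x(M) = -3 - 4*M/7 (x(M) = -3 + (M*(-4))/7 = -3 + (-4*M)/7 = -3 - 4*M/7)
L(G) = -¼ (L(G) = -G/(4*G) = -¼*1 = -¼)
(36*(L(x(n(-1)))*6 + 5))*I = (36*(-¼*6 + 5))*(-22) = (36*(-3/2 + 5))*(-22) = (36*(7/2))*(-22) = 126*(-22) = -2772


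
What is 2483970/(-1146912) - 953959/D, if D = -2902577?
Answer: -1019301194347/554833398704 ≈ -1.8371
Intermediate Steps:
2483970/(-1146912) - 953959/D = 2483970/(-1146912) - 953959/(-2902577) = 2483970*(-1/1146912) - 953959*(-1/2902577) = -413995/191152 + 953959/2902577 = -1019301194347/554833398704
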